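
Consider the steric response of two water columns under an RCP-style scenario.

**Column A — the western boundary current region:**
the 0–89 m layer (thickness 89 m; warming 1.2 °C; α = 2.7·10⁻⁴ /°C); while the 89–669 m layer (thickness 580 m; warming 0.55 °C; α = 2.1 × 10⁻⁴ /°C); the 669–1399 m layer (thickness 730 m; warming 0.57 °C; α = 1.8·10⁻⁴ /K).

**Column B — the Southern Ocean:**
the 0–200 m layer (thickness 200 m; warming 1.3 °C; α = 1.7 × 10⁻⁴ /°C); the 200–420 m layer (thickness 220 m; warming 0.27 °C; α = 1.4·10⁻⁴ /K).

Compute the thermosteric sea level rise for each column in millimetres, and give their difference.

A: 170 mm; B: 53 mm; difference 120 mm

A 0–89 m: 1.2 × 89 × 2.7×10⁻⁴ = 0.028836 m
A 0.55 × 580 × 2.1×10⁻⁴ = 0.06699 m
A 669–1399 m: 730 × 0.57 × 1.8×10⁻⁴ = 0.074898 m
A total: 0.170724 m
B 1.7×10⁻⁴ × 1.3 × 200 = 0.04420 m
B 220 × 0.27 × 1.4×10⁻⁴ = 0.008316 m
B total: 0.052516 m
Difference: 0.170724 − 0.052516 = 0.118208 m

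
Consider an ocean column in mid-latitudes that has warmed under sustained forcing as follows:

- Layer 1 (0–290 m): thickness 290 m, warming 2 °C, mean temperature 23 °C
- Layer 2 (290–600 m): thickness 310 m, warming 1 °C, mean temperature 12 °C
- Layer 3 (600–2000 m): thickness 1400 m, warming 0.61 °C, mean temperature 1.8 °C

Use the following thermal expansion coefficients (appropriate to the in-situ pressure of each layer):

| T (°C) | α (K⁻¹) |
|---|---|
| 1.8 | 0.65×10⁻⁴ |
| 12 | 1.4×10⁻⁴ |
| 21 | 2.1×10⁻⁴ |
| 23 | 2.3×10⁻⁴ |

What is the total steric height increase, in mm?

Δh ≈ 232 mm

Layer 1 at 23 °C → α = 2.3×10⁻⁴ K⁻¹
Layer 2 at 12 °C → α = 1.4×10⁻⁴ K⁻¹
Layer 3 at 1.8 °C → α = 0.65×10⁻⁴ K⁻¹
0–290 m: 2.3×10⁻⁴ × 290 × 2 = 0.13340 m
290–600 m: 310 × 1.4×10⁻⁴ × 1 = 0.04340 m
0.61 × 1400 × 0.65×10⁻⁴ = 0.05551 m
Δh = 0.13340 + 0.04340 + 0.05551 = 0.23231 m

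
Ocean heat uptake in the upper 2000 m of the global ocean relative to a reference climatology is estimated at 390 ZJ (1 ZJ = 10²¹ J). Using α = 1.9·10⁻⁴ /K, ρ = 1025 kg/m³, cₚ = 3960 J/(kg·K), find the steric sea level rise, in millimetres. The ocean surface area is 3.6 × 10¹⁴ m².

Per unit area: Q = 390×10²¹ / (3.6×10¹⁴) ≈ 1.083×10⁹ J/m²
Δh = αQ/(ρcₚ) = 1.9×10⁻⁴ × 1.083×10⁹ / (1025 × 3960) ≈ 0.050695 m

Δh ≈ 51 mm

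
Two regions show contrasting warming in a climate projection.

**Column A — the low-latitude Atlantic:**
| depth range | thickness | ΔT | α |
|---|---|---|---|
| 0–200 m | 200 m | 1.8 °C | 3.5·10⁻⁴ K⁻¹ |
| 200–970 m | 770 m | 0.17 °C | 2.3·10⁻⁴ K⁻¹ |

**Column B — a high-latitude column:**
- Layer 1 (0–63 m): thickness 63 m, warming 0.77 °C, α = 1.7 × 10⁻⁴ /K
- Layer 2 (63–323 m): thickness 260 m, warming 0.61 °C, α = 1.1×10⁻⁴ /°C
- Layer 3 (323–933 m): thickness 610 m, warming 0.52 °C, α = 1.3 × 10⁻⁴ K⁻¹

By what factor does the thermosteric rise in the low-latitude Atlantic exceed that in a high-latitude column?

A 0–200 m: 1.8 × 3.5×10⁻⁴ × 200 = 0.12600 m
A Layer 2: 770 × 0.17 × 2.3×10⁻⁴ = 0.030107 m
A total: 0.156107 m
B Layer 1: 1.7×10⁻⁴ × 63 × 0.77 = 0.0082467 m
B 63–323 m: 260 × 1.1×10⁻⁴ × 0.61 = 0.017446 m
B Layer 3: 0.52 × 610 × 1.3×10⁻⁴ = 0.041236 m
B total: 0.0669287 m
Ratio: 0.156107 / 0.0669287 ≈ 2.332

2.3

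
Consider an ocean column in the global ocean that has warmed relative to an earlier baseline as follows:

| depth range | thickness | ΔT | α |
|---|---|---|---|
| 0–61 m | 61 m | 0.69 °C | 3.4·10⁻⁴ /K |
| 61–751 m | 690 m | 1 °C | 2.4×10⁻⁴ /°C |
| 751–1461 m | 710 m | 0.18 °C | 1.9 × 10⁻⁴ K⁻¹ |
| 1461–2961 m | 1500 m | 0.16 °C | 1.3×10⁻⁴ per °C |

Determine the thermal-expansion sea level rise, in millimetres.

Layer 1: 0.69 × 3.4×10⁻⁴ × 61 = 0.0143106 m
61–751 m: 2.4×10⁻⁴ × 1 × 690 = 0.16560 m
751–1461 m: 0.18 × 1.9×10⁻⁴ × 710 = 0.024282 m
1461–2961 m: 1.3×10⁻⁴ × 1500 × 0.16 = 0.03120 m
Δh = 0.0143106 + 0.16560 + 0.024282 + 0.03120 = 0.2353926 m

235 mm of thermosteric rise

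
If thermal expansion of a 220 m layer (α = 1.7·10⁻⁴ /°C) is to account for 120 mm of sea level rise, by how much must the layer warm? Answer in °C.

about 3.21 °C

ΔT = Δh/(αH) = 0.12 / (1.7×10⁻⁴ × 220) ≈ 3.209 °C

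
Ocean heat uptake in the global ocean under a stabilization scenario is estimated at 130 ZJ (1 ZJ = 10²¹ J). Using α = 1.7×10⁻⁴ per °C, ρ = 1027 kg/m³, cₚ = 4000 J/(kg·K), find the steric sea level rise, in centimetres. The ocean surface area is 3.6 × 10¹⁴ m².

Δh = 1.5 cm

Per unit area: Q = 130×10²¹ / (3.6×10¹⁴) ≈ 3.611×10⁸ J/m²
Δh = αQ/(ρcₚ) = 1.7×10⁻⁴ × 3.611×10⁸ / (1027 × 4000) ≈ 0.014943 m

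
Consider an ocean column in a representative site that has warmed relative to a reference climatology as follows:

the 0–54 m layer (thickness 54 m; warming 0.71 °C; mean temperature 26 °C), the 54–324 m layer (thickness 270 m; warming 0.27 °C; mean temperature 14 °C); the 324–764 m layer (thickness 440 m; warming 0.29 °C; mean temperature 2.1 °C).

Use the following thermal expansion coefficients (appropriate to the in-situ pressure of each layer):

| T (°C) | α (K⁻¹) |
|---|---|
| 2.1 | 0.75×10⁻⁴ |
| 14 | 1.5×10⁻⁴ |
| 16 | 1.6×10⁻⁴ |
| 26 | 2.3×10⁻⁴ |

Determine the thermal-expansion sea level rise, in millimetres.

Δh ≈ 29.3 mm

Layer 1 at 26 °C → α = 2.3×10⁻⁴ K⁻¹
Layer 2 at 14 °C → α = 1.5×10⁻⁴ K⁻¹
Layer 3 at 2.1 °C → α = 0.75×10⁻⁴ K⁻¹
Layer 1: 54 × 2.3×10⁻⁴ × 0.71 = 0.0088182 m
54–324 m: 1.5×10⁻⁴ × 0.27 × 270 = 0.010935 m
Layer 3: 0.75×10⁻⁴ × 440 × 0.29 = 0.00957 m
Δh = 0.0088182 + 0.010935 + 0.00957 = 0.0293232 m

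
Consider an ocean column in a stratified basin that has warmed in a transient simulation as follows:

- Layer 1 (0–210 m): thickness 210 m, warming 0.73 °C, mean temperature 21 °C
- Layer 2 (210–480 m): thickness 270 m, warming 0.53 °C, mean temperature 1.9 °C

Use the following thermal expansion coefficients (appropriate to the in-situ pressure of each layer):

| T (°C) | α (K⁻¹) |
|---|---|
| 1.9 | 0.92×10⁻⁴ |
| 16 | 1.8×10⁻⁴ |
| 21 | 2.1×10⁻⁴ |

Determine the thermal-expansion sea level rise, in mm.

45.4 mm

Layer 1 at 21 °C → α = 2.1×10⁻⁴ K⁻¹
Layer 2 at 1.9 °C → α = 0.92×10⁻⁴ K⁻¹
0–210 m: 210 × 0.73 × 2.1×10⁻⁴ = 0.032193 m
Layer 2: 270 × 0.53 × 0.92×10⁻⁴ = 0.0131652 m
Δh = 0.032193 + 0.0131652 = 0.0453582 m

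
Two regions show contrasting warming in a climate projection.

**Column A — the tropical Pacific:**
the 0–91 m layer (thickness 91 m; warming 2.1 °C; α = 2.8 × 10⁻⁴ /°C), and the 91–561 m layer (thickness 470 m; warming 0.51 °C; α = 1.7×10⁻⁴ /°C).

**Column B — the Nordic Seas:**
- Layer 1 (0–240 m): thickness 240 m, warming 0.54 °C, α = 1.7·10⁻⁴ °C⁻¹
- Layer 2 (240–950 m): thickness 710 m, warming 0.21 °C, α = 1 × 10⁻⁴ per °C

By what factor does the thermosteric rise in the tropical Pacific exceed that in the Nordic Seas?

2.6

A Layer 1: 2.1 × 2.8×10⁻⁴ × 91 = 0.053508 m
A Layer 2: 1.7×10⁻⁴ × 470 × 0.51 = 0.040749 m
A total: 0.094257 m
B 240 × 0.54 × 1.7×10⁻⁴ = 0.022032 m
B 1×10⁻⁴ × 0.21 × 710 = 0.01491 m
B total: 0.036942 m
Ratio: 0.094257 / 0.036942 ≈ 2.551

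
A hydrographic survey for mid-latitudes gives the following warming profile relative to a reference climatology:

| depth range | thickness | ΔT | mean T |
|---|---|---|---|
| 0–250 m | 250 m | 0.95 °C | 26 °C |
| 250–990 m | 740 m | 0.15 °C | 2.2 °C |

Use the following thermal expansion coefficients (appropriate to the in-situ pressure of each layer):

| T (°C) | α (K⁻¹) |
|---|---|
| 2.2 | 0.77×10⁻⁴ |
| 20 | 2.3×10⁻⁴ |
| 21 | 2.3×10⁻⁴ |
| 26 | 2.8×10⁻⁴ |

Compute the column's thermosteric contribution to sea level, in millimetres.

75 mm

Layer 1 at 26 °C → α = 2.8×10⁻⁴ K⁻¹
Layer 2 at 2.2 °C → α = 0.77×10⁻⁴ K⁻¹
0–250 m: 2.8×10⁻⁴ × 250 × 0.95 = 0.06650 m
0.15 × 0.77×10⁻⁴ × 740 = 0.008547 m
Δh = 0.06650 + 0.008547 = 0.075047 m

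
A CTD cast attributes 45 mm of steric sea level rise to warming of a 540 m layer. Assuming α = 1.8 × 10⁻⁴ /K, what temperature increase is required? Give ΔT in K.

about 0.463 K

ΔT = Δh/(αH) = 0.045 / (1.8×10⁻⁴ × 540) ≈ 0.4630 K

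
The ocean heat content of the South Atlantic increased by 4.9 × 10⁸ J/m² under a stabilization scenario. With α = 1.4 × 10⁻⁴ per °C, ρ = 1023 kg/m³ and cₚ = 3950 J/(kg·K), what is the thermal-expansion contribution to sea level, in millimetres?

17.0 mm of thermosteric rise

Δh = αQ/(ρcₚ) = 1.4×10⁻⁴ × 4.9×10⁸ / (1023 × 3950) ≈ 0.016977 m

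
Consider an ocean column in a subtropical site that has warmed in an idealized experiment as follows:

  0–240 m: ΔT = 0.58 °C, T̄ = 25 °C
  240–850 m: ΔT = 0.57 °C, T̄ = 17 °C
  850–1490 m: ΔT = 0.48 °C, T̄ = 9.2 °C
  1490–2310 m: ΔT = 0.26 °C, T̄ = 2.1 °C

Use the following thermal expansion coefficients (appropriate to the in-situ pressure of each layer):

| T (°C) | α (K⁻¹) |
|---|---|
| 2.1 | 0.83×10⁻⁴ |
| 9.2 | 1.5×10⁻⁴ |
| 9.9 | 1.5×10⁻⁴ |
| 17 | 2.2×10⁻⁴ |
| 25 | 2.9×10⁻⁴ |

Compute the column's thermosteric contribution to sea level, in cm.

about 18.1 cm

Layer 1 at 25 °C → α = 2.9×10⁻⁴ K⁻¹
Layer 2 at 17 °C → α = 2.2×10⁻⁴ K⁻¹
Layer 3 at 9.2 °C → α = 1.5×10⁻⁴ K⁻¹
Layer 4 at 2.1 °C → α = 0.83×10⁻⁴ K⁻¹
240 × 2.9×10⁻⁴ × 0.58 = 0.040368 m
0.57 × 610 × 2.2×10⁻⁴ = 0.076494 m
0.48 × 1.5×10⁻⁴ × 640 = 0.04608 m
1490–2310 m: 0.83×10⁻⁴ × 0.26 × 820 = 0.0176956 m
Δh = 0.040368 + 0.076494 + 0.04608 + 0.0176956 = 0.1806376 m ≈ 18.1 cm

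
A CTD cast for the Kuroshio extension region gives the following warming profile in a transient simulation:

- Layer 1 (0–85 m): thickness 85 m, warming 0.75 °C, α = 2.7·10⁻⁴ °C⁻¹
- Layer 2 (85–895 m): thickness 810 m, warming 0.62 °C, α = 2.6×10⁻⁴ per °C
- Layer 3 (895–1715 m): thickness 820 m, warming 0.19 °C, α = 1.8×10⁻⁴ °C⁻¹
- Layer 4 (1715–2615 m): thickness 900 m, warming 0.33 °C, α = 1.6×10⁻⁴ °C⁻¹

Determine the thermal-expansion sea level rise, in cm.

Layer 1: 2.7×10⁻⁴ × 85 × 0.75 = 0.0172125 m
Layer 2: 0.62 × 2.6×10⁻⁴ × 810 = 0.130572 m
895–1715 m: 0.19 × 820 × 1.8×10⁻⁴ = 0.028044 m
1715–2615 m: 1.6×10⁻⁴ × 0.33 × 900 = 0.04752 m
Δh = 0.0172125 + 0.130572 + 0.028044 + 0.04752 = 0.2233485 m

about 22 cm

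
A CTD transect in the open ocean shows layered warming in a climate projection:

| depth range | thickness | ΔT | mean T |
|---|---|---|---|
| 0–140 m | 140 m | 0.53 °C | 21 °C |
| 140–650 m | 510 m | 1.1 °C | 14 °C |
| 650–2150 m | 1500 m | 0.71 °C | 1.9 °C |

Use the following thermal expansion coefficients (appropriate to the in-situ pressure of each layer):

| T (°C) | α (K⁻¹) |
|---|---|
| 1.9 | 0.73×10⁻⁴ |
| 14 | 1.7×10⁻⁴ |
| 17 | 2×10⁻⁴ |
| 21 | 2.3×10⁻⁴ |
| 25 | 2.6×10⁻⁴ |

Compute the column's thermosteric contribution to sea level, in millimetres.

about 190 mm

Layer 1 at 21 °C → α = 2.3×10⁻⁴ K⁻¹
Layer 2 at 14 °C → α = 1.7×10⁻⁴ K⁻¹
Layer 3 at 1.9 °C → α = 0.73×10⁻⁴ K⁻¹
Layer 1: 2.3×10⁻⁴ × 140 × 0.53 = 0.017066 m
140–650 m: 1.7×10⁻⁴ × 1.1 × 510 = 0.09537 m
0.71 × 0.73×10⁻⁴ × 1500 = 0.077745 m
Δh = 0.017066 + 0.09537 + 0.077745 = 0.190181 m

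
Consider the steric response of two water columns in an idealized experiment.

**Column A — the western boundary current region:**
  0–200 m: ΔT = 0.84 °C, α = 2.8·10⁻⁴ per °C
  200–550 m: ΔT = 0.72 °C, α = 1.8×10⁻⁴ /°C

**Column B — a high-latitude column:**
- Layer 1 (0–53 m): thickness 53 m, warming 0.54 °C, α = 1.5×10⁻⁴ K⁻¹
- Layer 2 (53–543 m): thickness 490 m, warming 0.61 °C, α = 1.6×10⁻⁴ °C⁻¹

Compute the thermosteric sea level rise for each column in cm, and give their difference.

Δh_A ≈ 9.2 cm, Δh_B ≈ 5.2 cm; difference ≈ 4.0 cm

A 200 × 2.8×10⁻⁴ × 0.84 = 0.04704 m
A Layer 2: 1.8×10⁻⁴ × 350 × 0.72 = 0.04536 m
A total: 0.09240 m
B Layer 1: 53 × 0.54 × 1.5×10⁻⁴ = 0.004293 m
B 0.61 × 490 × 1.6×10⁻⁴ = 0.047824 m
B total: 0.052117 m
Difference: 0.09240 − 0.052117 = 0.040283 m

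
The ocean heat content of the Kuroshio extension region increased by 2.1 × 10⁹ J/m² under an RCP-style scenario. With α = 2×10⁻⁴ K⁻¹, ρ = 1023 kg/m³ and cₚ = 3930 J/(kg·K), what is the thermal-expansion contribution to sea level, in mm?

Δh = αQ/(ρcₚ) = 2×10⁻⁴ × 2.1×10⁹ / (1023 × 3930) ≈ 0.10447 m

Δh ≈ 100 mm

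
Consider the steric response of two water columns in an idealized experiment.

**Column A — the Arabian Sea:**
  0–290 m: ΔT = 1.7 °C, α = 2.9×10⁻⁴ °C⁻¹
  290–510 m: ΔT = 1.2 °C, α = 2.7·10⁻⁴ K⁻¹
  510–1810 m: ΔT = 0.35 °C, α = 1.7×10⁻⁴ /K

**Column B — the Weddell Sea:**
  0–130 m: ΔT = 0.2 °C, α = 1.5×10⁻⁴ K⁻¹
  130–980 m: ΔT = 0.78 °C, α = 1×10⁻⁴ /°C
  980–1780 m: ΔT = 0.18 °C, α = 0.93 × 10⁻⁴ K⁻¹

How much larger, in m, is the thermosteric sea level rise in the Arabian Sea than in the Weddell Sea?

A 0–290 m: 2.9×10⁻⁴ × 1.7 × 290 = 0.14297 m
A 290–510 m: 1.2 × 220 × 2.7×10⁻⁴ = 0.07128 m
A 510–1810 m: 0.35 × 1.7×10⁻⁴ × 1300 = 0.07735 m
A total: 0.29160 m
B Layer 1: 130 × 1.5×10⁻⁴ × 0.2 = 0.00390 m
B 130–980 m: 1×10⁻⁴ × 0.78 × 850 = 0.06630 m
B 980–1780 m: 0.18 × 0.93×10⁻⁴ × 800 = 0.013392 m
B total: 0.083592 m
Difference: 0.29160 − 0.083592 = 0.208008 m

0.21 m larger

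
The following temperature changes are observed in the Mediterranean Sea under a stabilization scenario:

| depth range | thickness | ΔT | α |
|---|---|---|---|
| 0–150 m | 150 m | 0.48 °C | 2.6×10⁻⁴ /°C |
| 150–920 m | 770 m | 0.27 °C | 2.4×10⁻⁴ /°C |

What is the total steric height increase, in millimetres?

0.48 × 2.6×10⁻⁴ × 150 = 0.01872 m
150–920 m: 770 × 2.4×10⁻⁴ × 0.27 = 0.049896 m
Δh = 0.01872 + 0.049896 = 0.068616 m ≈ 69 mm

about 69 mm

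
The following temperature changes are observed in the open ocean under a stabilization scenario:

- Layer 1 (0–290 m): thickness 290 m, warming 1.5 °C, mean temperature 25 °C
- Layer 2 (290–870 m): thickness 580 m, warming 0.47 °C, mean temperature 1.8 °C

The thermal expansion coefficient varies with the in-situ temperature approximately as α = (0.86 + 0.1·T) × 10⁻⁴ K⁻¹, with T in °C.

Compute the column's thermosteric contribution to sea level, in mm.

170 mm

Layer 1: α = (0.86 + 0.1×25)×10⁻⁴ = 3.36×10⁻⁴ K⁻¹
Layer 2: α = (0.86 + 0.1×1.8)×10⁻⁴ = 1.04×10⁻⁴ K⁻¹
Layer 1: 1.5 × 290 × 3.36×10⁻⁴ = 0.14616 m
Layer 2: 1.04×10⁻⁴ × 580 × 0.47 = 0.0283504 m
Δh = 0.14616 + 0.0283504 = 0.1745104 m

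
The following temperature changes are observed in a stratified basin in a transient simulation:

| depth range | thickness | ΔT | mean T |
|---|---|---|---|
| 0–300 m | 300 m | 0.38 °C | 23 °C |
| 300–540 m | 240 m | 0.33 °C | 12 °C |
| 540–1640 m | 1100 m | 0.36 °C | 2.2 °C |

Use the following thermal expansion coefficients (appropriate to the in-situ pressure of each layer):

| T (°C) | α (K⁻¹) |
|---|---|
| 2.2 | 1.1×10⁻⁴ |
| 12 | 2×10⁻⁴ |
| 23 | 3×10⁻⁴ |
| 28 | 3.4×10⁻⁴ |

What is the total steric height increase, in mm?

Δh = 93.6 mm

Layer 1 at 23 °C → α = 3×10⁻⁴ K⁻¹
Layer 2 at 12 °C → α = 2×10⁻⁴ K⁻¹
Layer 3 at 2.2 °C → α = 1.1×10⁻⁴ K⁻¹
Layer 1: 3×10⁻⁴ × 0.38 × 300 = 0.03420 m
Layer 2: 2×10⁻⁴ × 0.33 × 240 = 0.01584 m
540–1640 m: 1100 × 1.1×10⁻⁴ × 0.36 = 0.04356 m
Δh = 0.03420 + 0.01584 + 0.04356 = 0.09360 m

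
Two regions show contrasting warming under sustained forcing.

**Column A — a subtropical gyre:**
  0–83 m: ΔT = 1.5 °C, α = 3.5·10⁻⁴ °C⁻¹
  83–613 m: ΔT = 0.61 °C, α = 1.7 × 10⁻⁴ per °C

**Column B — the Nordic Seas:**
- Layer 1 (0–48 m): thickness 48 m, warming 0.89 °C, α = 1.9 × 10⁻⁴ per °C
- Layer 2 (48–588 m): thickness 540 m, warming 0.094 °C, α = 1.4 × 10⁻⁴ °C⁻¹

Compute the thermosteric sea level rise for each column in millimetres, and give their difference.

A Layer 1: 1.5 × 3.5×10⁻⁴ × 83 = 0.043575 m
A 83–613 m: 1.7×10⁻⁴ × 0.61 × 530 = 0.054961 m
A total: 0.098536 m
B 1.9×10⁻⁴ × 48 × 0.89 = 0.0081168 m
B 48–588 m: 0.094 × 540 × 1.4×10⁻⁴ = 0.0071064 m
B total: 0.0152232 m
Difference: 0.098536 − 0.0152232 = 0.0833128 m

Δh_A ≈ 98.5 mm, Δh_B ≈ 15.2 mm; difference ≈ 83.3 mm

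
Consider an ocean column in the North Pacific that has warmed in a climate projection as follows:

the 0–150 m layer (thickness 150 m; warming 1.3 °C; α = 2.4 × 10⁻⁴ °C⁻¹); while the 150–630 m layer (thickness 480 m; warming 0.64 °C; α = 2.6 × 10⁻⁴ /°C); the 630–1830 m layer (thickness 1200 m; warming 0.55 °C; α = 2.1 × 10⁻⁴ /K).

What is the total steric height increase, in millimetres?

150 × 2.4×10⁻⁴ × 1.3 = 0.04680 m
150–630 m: 480 × 2.6×10⁻⁴ × 0.64 = 0.079872 m
630–1830 m: 2.1×10⁻⁴ × 1200 × 0.55 = 0.13860 m
Δh = 0.04680 + 0.079872 + 0.13860 = 0.265272 m

265 mm of thermosteric rise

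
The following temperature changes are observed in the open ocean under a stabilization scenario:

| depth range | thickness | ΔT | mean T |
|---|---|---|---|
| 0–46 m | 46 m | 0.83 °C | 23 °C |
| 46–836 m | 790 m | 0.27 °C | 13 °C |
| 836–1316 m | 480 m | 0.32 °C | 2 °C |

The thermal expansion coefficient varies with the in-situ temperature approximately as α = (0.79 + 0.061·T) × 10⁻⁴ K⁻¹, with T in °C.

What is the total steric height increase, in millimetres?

Layer 1: α = (0.79 + 0.061×23)×10⁻⁴ = 2.193×10⁻⁴ K⁻¹
Layer 2: α = (0.79 + 0.061×13)×10⁻⁴ = 1.583×10⁻⁴ K⁻¹
Layer 3: α = (0.79 + 0.061×2)×10⁻⁴ = 0.912×10⁻⁴ K⁻¹
0–46 m: 0.83 × 2.193×10⁻⁴ × 46 = 0.008372874 m
790 × 0.27 × 1.583×10⁻⁴ = 0.03376539 m
0.32 × 0.912×10⁻⁴ × 480 = 0.01400832 m
Δh = 0.008372874 + 0.03376539 + 0.01400832 = 0.056146584 m

Δh = 56 mm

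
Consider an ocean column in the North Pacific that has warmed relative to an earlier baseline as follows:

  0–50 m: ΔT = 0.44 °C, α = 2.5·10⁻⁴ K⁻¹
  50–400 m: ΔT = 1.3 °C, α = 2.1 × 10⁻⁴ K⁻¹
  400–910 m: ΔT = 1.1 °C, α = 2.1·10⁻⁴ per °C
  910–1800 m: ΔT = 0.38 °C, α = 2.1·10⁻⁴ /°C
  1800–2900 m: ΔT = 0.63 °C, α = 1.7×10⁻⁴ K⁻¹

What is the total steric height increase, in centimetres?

Layer 1: 2.5×10⁻⁴ × 0.44 × 50 = 0.00550 m
Layer 2: 350 × 2.1×10⁻⁴ × 1.3 = 0.09555 m
1.1 × 2.1×10⁻⁴ × 510 = 0.11781 m
890 × 0.38 × 2.1×10⁻⁴ = 0.071022 m
1800–2900 m: 1.7×10⁻⁴ × 1100 × 0.63 = 0.11781 m
Δh = 0.00550 + 0.09555 + 0.11781 + 0.071022 + 0.11781 = 0.407692 m

40.8 cm of thermosteric rise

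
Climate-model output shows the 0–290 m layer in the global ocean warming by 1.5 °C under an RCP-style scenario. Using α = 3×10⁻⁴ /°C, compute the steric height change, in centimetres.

13.1 cm

Δh = αΔT·H = 3×10⁻⁴ × 1.5 × 290 = 0.13050 m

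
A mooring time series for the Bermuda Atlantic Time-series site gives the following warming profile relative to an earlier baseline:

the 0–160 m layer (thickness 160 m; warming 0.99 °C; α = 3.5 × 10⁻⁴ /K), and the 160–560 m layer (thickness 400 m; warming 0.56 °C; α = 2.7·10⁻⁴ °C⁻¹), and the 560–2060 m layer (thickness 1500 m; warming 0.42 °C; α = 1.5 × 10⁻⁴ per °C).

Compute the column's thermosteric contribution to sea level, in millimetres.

0–160 m: 3.5×10⁻⁴ × 0.99 × 160 = 0.05544 m
2.7×10⁻⁴ × 400 × 0.56 = 0.06048 m
0.42 × 1.5×10⁻⁴ × 1500 = 0.09450 m
Δh = 0.05544 + 0.06048 + 0.09450 = 0.21042 m

about 210 mm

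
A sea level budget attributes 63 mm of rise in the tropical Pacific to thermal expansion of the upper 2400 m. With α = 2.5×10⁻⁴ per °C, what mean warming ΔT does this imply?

ΔT = Δh/(αH) = 0.063 / (2.5×10⁻⁴ × 2400) = 0.1050 °C

about 0.105 °C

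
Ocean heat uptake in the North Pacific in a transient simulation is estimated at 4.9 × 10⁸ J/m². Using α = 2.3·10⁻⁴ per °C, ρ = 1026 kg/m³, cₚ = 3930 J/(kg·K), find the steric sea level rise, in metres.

0.0280 m of thermosteric rise

Δh = αQ/(ρcₚ) = 2.3×10⁻⁴ × 4.9×10⁸ / (1026 × 3930) ≈ 0.02795 m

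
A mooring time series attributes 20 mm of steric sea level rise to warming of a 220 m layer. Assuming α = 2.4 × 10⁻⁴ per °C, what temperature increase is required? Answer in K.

about 0.379 K

ΔT = Δh/(αH) = 0.02 / (2.4×10⁻⁴ × 220) ≈ 0.3788 K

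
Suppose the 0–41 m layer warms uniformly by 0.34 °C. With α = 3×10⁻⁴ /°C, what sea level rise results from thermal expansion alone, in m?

Δh = 0.0042 m

Δh = αΔT·H = 3×10⁻⁴ × 0.34 × 41 = 0.004182 m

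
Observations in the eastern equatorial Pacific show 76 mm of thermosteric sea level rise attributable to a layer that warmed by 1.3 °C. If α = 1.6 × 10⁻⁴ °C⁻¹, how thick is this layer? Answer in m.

H = Δh/(αΔT) = 0.076 / (1.6×10⁻⁴ × 1.3) ≈ 365.4 m

365 m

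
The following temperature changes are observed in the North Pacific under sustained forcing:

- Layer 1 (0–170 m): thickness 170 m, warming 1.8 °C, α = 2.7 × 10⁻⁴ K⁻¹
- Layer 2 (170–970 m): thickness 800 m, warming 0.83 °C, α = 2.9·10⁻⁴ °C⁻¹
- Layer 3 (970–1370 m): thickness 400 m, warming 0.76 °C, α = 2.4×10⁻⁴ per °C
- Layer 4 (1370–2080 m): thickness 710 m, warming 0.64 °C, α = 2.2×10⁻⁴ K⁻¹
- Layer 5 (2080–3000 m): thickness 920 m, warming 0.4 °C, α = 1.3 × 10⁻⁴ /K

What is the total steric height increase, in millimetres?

about 496 mm

Layer 1: 2.7×10⁻⁴ × 170 × 1.8 = 0.08262 m
170–970 m: 800 × 0.83 × 2.9×10⁻⁴ = 0.19256 m
970–1370 m: 2.4×10⁻⁴ × 0.76 × 400 = 0.07296 m
0.64 × 710 × 2.2×10⁻⁴ = 0.099968 m
2080–3000 m: 920 × 0.4 × 1.3×10⁻⁴ = 0.04784 m
Δh = 0.08262 + 0.19256 + 0.07296 + 0.099968 + 0.04784 = 0.495948 m ≈ 496 mm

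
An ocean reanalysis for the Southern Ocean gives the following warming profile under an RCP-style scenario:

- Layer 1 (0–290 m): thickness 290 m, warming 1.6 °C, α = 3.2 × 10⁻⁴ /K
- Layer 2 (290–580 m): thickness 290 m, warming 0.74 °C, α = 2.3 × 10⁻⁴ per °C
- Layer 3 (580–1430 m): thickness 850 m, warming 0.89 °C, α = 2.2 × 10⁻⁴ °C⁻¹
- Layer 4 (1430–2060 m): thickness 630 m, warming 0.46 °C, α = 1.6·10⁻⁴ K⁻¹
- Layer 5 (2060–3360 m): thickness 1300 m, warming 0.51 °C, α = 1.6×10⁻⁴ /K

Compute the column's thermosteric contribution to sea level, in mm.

517 mm

Layer 1: 1.6 × 290 × 3.2×10⁻⁴ = 0.14848 m
290–580 m: 2.3×10⁻⁴ × 290 × 0.74 = 0.049358 m
2.2×10⁻⁴ × 850 × 0.89 = 0.16643 m
1430–2060 m: 1.6×10⁻⁴ × 0.46 × 630 = 0.046368 m
2060–3360 m: 0.51 × 1300 × 1.6×10⁻⁴ = 0.10608 m
Δh = 0.14848 + 0.049358 + 0.16643 + 0.046368 + 0.10608 = 0.516716 m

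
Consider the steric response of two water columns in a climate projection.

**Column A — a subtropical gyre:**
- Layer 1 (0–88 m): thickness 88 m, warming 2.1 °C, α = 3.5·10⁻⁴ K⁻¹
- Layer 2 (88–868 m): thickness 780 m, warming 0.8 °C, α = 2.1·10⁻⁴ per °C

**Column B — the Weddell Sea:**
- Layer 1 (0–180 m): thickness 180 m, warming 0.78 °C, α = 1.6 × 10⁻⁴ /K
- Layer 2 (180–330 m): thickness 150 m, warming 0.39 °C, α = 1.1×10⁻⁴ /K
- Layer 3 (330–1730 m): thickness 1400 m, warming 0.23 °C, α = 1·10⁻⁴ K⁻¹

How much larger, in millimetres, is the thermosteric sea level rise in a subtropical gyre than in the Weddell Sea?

Δh_A − Δh_B ≈ 135 mm

A 2.1 × 88 × 3.5×10⁻⁴ = 0.06468 m
A 88–868 m: 2.1×10⁻⁴ × 0.8 × 780 = 0.13104 m
A total: 0.19572 m
B Layer 1: 0.78 × 180 × 1.6×10⁻⁴ = 0.022464 m
B 1.1×10⁻⁴ × 150 × 0.39 = 0.006435 m
B 330–1730 m: 0.23 × 1×10⁻⁴ × 1400 = 0.03220 m
B total: 0.061099 m
Difference: 0.19572 − 0.061099 = 0.134621 m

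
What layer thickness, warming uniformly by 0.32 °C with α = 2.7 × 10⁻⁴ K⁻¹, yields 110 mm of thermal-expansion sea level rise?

H ≈ 1270 m

H = Δh/(αΔT) = 0.11 / (2.7×10⁻⁴ × 0.32) ≈ 1273 m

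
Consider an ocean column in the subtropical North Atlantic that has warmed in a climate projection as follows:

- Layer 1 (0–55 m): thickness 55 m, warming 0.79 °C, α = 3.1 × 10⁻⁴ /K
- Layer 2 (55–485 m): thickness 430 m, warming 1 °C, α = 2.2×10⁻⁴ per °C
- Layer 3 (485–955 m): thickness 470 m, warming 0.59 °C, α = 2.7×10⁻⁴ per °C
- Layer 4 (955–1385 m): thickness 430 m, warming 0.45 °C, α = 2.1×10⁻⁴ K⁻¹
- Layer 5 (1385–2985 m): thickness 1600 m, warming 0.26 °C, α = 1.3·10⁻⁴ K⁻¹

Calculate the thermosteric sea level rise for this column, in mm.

Δh ≈ 278 mm

Layer 1: 55 × 0.79 × 3.1×10⁻⁴ = 0.0134695 m
Layer 2: 430 × 2.2×10⁻⁴ × 1 = 0.09460 m
485–955 m: 0.59 × 2.7×10⁻⁴ × 470 = 0.074871 m
955–1385 m: 2.1×10⁻⁴ × 430 × 0.45 = 0.040635 m
1385–2985 m: 1600 × 0.26 × 1.3×10⁻⁴ = 0.05408 m
Δh = 0.0134695 + 0.09460 + 0.074871 + 0.040635 + 0.05408 = 0.2776555 m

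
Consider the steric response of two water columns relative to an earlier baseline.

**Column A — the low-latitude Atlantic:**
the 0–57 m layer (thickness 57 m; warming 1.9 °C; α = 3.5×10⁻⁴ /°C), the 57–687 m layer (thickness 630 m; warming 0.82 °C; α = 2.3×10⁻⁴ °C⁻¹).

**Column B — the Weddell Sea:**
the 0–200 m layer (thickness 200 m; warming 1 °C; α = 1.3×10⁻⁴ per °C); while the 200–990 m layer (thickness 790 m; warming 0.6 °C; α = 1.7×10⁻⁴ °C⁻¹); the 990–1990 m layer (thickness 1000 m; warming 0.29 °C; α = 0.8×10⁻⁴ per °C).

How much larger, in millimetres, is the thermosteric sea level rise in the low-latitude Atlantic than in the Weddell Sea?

A 1.9 × 3.5×10⁻⁴ × 57 = 0.037905 m
A Layer 2: 2.3×10⁻⁴ × 630 × 0.82 = 0.118818 m
A total: 0.156723 m
B 1 × 1.3×10⁻⁴ × 200 = 0.02600 m
B 0.6 × 790 × 1.7×10⁻⁴ = 0.08058 m
B 990–1990 m: 1000 × 0.8×10⁻⁴ × 0.29 = 0.02320 m
B total: 0.12978 m
Difference: 0.156723 − 0.12978 = 0.026943 m

Δh_A − Δh_B ≈ 26.9 mm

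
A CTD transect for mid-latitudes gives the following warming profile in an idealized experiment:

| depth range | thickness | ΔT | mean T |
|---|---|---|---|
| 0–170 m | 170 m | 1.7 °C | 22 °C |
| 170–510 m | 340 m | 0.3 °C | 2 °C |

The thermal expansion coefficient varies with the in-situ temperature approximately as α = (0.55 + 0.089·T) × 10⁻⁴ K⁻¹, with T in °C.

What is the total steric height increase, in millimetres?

Layer 1: α = (0.55 + 0.089×22)×10⁻⁴ = 2.508×10⁻⁴ K⁻¹
Layer 2: α = (0.55 + 0.089×2)×10⁻⁴ = 0.728×10⁻⁴ K⁻¹
Layer 1: 170 × 2.508×10⁻⁴ × 1.7 = 0.0724812 m
Layer 2: 340 × 0.3 × 0.728×10⁻⁴ = 0.0074256 m
Δh = 0.0724812 + 0.0074256 = 0.0799068 m ≈ 79.9 mm

about 79.9 mm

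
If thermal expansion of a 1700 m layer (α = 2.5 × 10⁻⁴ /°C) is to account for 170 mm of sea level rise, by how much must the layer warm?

ΔT = Δh/(αH) = 0.17 / (2.5×10⁻⁴ × 1700) = 0.4000 K

about 0.400 K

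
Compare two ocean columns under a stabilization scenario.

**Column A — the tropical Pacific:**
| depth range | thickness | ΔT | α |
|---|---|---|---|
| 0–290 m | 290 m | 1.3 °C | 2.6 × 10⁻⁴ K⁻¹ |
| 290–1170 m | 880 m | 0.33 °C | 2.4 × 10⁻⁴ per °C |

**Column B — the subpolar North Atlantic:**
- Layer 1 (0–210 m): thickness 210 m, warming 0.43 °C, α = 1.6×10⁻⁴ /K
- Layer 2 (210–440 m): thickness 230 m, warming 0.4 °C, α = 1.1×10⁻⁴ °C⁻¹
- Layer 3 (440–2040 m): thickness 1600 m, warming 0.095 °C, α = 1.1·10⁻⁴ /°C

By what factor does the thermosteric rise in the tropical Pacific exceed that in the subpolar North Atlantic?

A 0–290 m: 1.3 × 2.6×10⁻⁴ × 290 = 0.09802 m
A 290–1170 m: 0.33 × 2.4×10⁻⁴ × 880 = 0.069696 m
A total: 0.167716 m
B 0–210 m: 0.43 × 1.6×10⁻⁴ × 210 = 0.014448 m
B 210–440 m: 1.1×10⁻⁴ × 230 × 0.4 = 0.01012 m
B 440–2040 m: 1600 × 0.095 × 1.1×10⁻⁴ = 0.01672 m
B total: 0.041288 m
Ratio: 0.167716 / 0.041288 ≈ 4.062

4.1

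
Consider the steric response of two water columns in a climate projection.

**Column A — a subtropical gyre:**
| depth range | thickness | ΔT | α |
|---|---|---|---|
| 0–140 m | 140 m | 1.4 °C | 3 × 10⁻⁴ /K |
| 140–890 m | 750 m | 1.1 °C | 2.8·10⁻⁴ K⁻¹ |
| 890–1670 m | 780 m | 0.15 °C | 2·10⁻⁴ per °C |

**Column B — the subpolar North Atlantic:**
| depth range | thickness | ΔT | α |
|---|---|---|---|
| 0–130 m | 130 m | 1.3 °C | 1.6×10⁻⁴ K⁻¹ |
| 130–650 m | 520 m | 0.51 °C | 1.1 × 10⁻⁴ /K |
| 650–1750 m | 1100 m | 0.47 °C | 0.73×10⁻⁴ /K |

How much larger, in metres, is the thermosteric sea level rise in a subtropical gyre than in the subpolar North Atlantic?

0.219 m

A Layer 1: 140 × 1.4 × 3×10⁻⁴ = 0.05880 m
A Layer 2: 2.8×10⁻⁴ × 1.1 × 750 = 0.23100 m
A Layer 3: 780 × 2×10⁻⁴ × 0.15 = 0.02340 m
A total: 0.31320 m
B Layer 1: 1.3 × 130 × 1.6×10⁻⁴ = 0.02704 m
B 1.1×10⁻⁴ × 520 × 0.51 = 0.029172 m
B Layer 3: 0.47 × 1100 × 0.73×10⁻⁴ = 0.037741 m
B total: 0.093953 m
Difference: 0.31320 − 0.093953 = 0.219247 m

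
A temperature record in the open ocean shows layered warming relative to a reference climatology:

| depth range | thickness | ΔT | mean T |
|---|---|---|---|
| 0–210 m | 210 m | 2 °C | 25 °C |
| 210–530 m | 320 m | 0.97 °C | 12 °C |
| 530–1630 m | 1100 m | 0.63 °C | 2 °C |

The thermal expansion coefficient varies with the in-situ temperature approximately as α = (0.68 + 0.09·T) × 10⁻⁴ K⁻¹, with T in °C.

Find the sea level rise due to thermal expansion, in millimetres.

Layer 1: α = (0.68 + 0.09×25)×10⁻⁴ = 2.93×10⁻⁴ K⁻¹
Layer 2: α = (0.68 + 0.09×12)×10⁻⁴ = 1.76×10⁻⁴ K⁻¹
Layer 3: α = (0.68 + 0.09×2)×10⁻⁴ = 0.86×10⁻⁴ K⁻¹
2.93×10⁻⁴ × 2 × 210 = 0.12306 m
0.97 × 320 × 1.76×10⁻⁴ = 0.0546304 m
0.86×10⁻⁴ × 0.63 × 1100 = 0.059598 m
Δh = 0.12306 + 0.0546304 + 0.059598 = 0.2372884 m

about 237 mm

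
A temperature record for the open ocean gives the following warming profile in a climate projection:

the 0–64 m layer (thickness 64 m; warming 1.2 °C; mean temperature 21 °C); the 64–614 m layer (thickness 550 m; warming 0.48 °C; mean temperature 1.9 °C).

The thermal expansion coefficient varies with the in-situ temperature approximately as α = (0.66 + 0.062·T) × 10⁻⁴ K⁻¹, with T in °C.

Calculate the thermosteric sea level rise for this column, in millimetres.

Layer 1: α = (0.66 + 0.062×21)×10⁻⁴ = 1.962×10⁻⁴ K⁻¹
Layer 2: α = (0.66 + 0.062×1.9)×10⁻⁴ = 0.7778×10⁻⁴ K⁻¹
Layer 1: 1.962×10⁻⁴ × 1.2 × 64 = 0.01506816 m
Layer 2: 0.48 × 550 × 0.7778×10⁻⁴ = 0.02053392 m
Δh = 0.01506816 + 0.02053392 = 0.03560208 m

35.6 mm of thermosteric rise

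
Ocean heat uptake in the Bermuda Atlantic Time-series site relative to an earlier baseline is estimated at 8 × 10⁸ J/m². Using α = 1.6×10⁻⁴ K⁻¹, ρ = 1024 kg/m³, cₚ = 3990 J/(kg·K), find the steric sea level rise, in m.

Δh = 0.0313 m

Δh = αQ/(ρcₚ) = 1.6×10⁻⁴ × 8×10⁸ / (1024 × 3990) ≈ 0.031328 m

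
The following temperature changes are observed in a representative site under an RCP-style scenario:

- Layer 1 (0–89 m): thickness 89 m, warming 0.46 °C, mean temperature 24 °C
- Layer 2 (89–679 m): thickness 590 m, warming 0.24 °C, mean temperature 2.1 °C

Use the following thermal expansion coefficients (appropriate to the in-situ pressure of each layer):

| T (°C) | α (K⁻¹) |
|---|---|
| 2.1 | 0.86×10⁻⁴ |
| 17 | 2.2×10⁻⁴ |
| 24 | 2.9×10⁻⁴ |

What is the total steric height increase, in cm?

Layer 1 at 24 °C → α = 2.9×10⁻⁴ K⁻¹
Layer 2 at 2.1 °C → α = 0.86×10⁻⁴ K⁻¹
Layer 1: 89 × 2.9×10⁻⁴ × 0.46 = 0.0118726 m
0.24 × 590 × 0.86×10⁻⁴ = 0.0121776 m
Δh = 0.0118726 + 0.0121776 = 0.0240502 m

Δh ≈ 2.4 cm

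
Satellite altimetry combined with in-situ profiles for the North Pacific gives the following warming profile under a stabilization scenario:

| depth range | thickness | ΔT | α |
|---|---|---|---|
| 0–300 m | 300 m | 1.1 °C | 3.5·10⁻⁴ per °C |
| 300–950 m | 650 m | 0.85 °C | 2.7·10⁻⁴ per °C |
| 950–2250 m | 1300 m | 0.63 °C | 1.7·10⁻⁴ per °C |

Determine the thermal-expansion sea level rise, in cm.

40 cm

3.5×10⁻⁴ × 300 × 1.1 = 0.11550 m
Layer 2: 650 × 2.7×10⁻⁴ × 0.85 = 0.149175 m
Layer 3: 0.63 × 1.7×10⁻⁴ × 1300 = 0.13923 m
Δh = 0.11550 + 0.149175 + 0.13923 = 0.403905 m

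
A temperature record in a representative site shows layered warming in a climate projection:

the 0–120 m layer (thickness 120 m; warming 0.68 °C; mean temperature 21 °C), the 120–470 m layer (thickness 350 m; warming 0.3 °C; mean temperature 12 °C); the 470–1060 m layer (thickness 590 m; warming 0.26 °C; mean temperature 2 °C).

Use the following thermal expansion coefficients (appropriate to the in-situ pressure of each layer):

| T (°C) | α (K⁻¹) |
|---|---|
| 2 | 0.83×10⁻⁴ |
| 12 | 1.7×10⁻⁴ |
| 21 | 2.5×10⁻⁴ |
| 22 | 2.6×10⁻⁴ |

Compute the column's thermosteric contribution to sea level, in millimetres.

51.0 mm

Layer 1 at 21 °C → α = 2.5×10⁻⁴ K⁻¹
Layer 2 at 12 °C → α = 1.7×10⁻⁴ K⁻¹
Layer 3 at 2 °C → α = 0.83×10⁻⁴ K⁻¹
Layer 1: 120 × 2.5×10⁻⁴ × 0.68 = 0.02040 m
Layer 2: 1.7×10⁻⁴ × 350 × 0.3 = 0.01785 m
Layer 3: 0.26 × 590 × 0.83×10⁻⁴ = 0.0127322 m
Δh = 0.02040 + 0.01785 + 0.0127322 = 0.0509822 m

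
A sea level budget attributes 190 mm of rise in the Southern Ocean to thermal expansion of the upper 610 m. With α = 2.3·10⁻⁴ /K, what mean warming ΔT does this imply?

ΔT = Δh/(αH) = 0.19 / (2.3×10⁻⁴ × 610) ≈ 1.354 °C

ΔT ≈ 1.35 °C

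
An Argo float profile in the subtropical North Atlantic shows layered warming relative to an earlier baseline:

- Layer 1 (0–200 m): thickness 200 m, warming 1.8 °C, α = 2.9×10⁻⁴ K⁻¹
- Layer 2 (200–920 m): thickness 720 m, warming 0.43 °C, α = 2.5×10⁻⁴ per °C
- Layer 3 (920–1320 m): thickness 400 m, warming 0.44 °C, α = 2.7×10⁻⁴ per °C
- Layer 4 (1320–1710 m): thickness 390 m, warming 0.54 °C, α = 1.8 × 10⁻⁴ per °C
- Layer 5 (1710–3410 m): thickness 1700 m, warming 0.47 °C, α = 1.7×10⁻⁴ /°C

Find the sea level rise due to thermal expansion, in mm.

403 mm of thermosteric rise

0–200 m: 1.8 × 2.9×10⁻⁴ × 200 = 0.10440 m
200–920 m: 720 × 0.43 × 2.5×10⁻⁴ = 0.07740 m
920–1320 m: 2.7×10⁻⁴ × 0.44 × 400 = 0.04752 m
1320–1710 m: 1.8×10⁻⁴ × 390 × 0.54 = 0.037908 m
1710–3410 m: 1700 × 1.7×10⁻⁴ × 0.47 = 0.13583 m
Δh = 0.10440 + 0.07740 + 0.04752 + 0.037908 + 0.13583 = 0.403058 m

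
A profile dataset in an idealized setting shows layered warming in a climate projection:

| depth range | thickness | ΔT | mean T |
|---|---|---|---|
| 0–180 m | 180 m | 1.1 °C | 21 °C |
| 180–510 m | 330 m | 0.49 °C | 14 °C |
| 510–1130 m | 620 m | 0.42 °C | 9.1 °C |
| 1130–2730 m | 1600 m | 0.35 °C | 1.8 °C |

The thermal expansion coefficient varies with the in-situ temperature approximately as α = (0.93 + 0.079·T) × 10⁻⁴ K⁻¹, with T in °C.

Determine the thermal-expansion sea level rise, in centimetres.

Layer 1: α = (0.93 + 0.079×21)×10⁻⁴ = 2.589×10⁻⁴ K⁻¹
Layer 2: α = (0.93 + 0.079×14)×10⁻⁴ = 2.036×10⁻⁴ K⁻¹
Layer 3: α = (0.93 + 0.079×9.1)×10⁻⁴ = 1.6489×10⁻⁴ K⁻¹
Layer 4: α = (0.93 + 0.079×1.8)×10⁻⁴ = 1.0722×10⁻⁴ K⁻¹
Layer 1: 2.589×10⁻⁴ × 180 × 1.1 = 0.0512622 m
Layer 2: 2.036×10⁻⁴ × 0.49 × 330 = 0.03292212 m
1.6489×10⁻⁴ × 620 × 0.42 = 0.042937356 m
1.0722×10⁻⁴ × 0.35 × 1600 = 0.0600432 m
Δh = 0.0512622 + 0.03292212 + 0.042937356 + 0.0600432 = 0.187164876 m

Δh ≈ 19 cm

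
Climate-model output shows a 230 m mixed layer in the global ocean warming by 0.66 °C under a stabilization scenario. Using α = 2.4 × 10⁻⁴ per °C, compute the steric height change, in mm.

Δh = αΔT·H = 2.4×10⁻⁴ × 0.66 × 230 = 0.036432 m

36.4 mm of thermosteric rise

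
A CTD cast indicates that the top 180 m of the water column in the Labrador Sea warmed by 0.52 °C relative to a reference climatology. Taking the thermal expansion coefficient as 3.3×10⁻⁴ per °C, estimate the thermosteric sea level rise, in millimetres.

Δh = αΔT·H = 3.3×10⁻⁴ × 0.52 × 180 = 0.030888 m

Δh ≈ 30.9 mm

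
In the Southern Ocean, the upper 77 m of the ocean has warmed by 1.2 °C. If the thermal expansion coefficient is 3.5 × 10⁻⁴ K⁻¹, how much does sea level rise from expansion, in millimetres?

Δh ≈ 32 mm

Δh = αΔT·H = 3.5×10⁻⁴ × 1.2 × 77 = 0.03234 m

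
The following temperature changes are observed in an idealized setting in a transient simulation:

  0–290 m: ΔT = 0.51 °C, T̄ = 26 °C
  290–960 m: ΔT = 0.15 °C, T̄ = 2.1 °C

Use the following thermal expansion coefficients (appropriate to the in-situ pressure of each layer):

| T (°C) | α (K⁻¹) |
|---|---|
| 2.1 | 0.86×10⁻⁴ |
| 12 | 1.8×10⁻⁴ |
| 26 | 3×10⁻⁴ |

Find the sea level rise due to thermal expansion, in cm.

Layer 1 at 26 °C → α = 3×10⁻⁴ K⁻¹
Layer 2 at 2.1 °C → α = 0.86×10⁻⁴ K⁻¹
Layer 1: 290 × 0.51 × 3×10⁻⁴ = 0.04437 m
670 × 0.86×10⁻⁴ × 0.15 = 0.008643 m
Δh = 0.04437 + 0.008643 = 0.053013 m

about 5.3 cm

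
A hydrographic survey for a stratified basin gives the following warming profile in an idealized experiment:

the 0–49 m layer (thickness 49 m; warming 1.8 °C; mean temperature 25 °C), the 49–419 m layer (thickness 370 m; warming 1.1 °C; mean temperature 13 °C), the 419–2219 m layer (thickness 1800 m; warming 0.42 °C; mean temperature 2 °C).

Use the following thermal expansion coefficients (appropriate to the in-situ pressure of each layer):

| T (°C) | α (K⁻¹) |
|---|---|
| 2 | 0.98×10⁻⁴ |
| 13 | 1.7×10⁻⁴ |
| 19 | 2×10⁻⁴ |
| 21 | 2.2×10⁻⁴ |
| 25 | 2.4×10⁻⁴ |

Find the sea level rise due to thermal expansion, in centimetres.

Layer 1 at 25 °C → α = 2.4×10⁻⁴ K⁻¹
Layer 2 at 13 °C → α = 1.7×10⁻⁴ K⁻¹
Layer 3 at 2 °C → α = 0.98×10⁻⁴ K⁻¹
49 × 2.4×10⁻⁴ × 1.8 = 0.021168 m
49–419 m: 1.7×10⁻⁴ × 370 × 1.1 = 0.06919 m
Layer 3: 1800 × 0.42 × 0.98×10⁻⁴ = 0.074088 m
Δh = 0.021168 + 0.06919 + 0.074088 = 0.164446 m

16 cm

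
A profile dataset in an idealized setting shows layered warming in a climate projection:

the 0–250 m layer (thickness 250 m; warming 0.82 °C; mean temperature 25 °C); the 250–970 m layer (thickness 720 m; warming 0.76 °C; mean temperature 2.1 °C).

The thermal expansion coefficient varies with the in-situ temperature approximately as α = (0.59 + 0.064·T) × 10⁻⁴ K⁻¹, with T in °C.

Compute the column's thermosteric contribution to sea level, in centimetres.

Layer 1: α = (0.59 + 0.064×25)×10⁻⁴ = 2.19×10⁻⁴ K⁻¹
Layer 2: α = (0.59 + 0.064×2.1)×10⁻⁴ = 0.7244×10⁻⁴ K⁻¹
Layer 1: 0.82 × 250 × 2.19×10⁻⁴ = 0.044895 m
Layer 2: 720 × 0.76 × 0.7244×10⁻⁴ = 0.039639168 m
Δh = 0.044895 + 0.039639168 = 0.084534168 m

8.45 cm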